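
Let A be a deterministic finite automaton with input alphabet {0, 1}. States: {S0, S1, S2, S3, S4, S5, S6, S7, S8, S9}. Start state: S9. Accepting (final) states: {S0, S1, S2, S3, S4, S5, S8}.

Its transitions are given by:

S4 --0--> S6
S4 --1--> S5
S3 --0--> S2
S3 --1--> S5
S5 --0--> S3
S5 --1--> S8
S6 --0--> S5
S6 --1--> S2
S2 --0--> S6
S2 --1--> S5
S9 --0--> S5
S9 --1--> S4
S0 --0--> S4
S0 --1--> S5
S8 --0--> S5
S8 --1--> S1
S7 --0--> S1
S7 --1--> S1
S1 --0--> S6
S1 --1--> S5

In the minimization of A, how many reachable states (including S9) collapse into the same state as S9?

2

First remove the unreachable states {S0,S7}; 8 states remain.
Start with accepting vs non-accepting: {S1,S2,S3,S4,S5,S8} | {S6,S9}.
On input 0, block {S1,S2,S3,S4,S5,S8} splits into {S1,S2,S4} and {S3,S5,S8}.
On input 0, block {S3,S5,S8} splits into {S5,S8} and {S3}.
Refine {S5,S8} on symbol 0: members go to different blocks, giving {S5} and {S8}.
Stable partition: {S1,S2,S4} | {S6,S9} | {S5} | {S3} | {S8} — 5 equivalence classes.
State S9 belongs to the block {S6,S9}, which has 2 states.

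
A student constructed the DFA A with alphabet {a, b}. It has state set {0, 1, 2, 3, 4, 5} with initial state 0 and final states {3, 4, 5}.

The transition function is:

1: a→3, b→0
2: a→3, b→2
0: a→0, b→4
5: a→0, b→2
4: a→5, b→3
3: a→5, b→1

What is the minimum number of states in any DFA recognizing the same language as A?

Initial partition by acceptance: {3,4,5} | {0,1,2}.
On input a, block {3,4,5} splits into {3,4} and {5}.
On input b, block {3,4} splits into {3} and {4}.
Refine {0,1,2} on symbol a: members go to different blocks, giving {1,2} and {0}.
On input b, block {1,2} splits into {1} and {2}.
The partition is now stable with 6 blocks: {3} | {1} | {5} | {4} | {0} | {2}.

6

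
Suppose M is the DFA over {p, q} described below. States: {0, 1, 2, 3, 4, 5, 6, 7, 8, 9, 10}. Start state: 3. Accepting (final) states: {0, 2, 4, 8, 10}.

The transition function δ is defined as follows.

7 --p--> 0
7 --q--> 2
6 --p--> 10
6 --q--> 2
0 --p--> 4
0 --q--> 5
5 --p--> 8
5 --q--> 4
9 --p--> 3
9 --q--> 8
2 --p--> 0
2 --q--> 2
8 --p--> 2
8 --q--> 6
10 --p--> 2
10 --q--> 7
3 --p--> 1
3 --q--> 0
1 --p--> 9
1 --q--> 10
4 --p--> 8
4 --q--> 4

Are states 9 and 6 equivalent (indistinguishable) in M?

Every state is reachable, so we keep all 11.
Initial partition by acceptance: {0,2,4,8,10} | {1,3,5,6,7,9}.
Split {0,2,4,8,10} by δ(·,q) → {0,8,10} and {2,4}.
Split {1,3,5,6,7,9} by δ(·,p) → {1,3,9} and {5,6,7}.
The partition is now stable with 4 blocks: {0,8,10} | {1,3,9} | {2,4} | {5,6,7}.
9 and 6 end up in different blocks, so they are distinguishable. For instance, the string 'p' is accepted from only 6.

No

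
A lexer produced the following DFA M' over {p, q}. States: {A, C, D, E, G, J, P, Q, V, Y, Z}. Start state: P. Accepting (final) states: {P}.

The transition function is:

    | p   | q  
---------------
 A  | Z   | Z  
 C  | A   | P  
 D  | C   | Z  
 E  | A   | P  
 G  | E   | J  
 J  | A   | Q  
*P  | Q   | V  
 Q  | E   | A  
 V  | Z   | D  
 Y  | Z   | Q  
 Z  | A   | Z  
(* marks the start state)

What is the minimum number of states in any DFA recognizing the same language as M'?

5

First remove the unreachable states {G,J,Y}; 8 states remain.
Initial partition by acceptance: {P} | {A,C,D,E,Q,V,Z}.
On input q, block {A,C,D,E,Q,V,Z} splits into {A,D,Q,V,Z} and {C,E}.
Split {A,D,Q,V,Z} by δ(·,p) → {A,V,Z} and {D,Q}.
On input q, block {A,V,Z} splits into {A,Z} and {V}.
No further refinement is possible. Final partition (5 blocks): {P} | {A,Z} | {C,E} | {D,Q} | {V}.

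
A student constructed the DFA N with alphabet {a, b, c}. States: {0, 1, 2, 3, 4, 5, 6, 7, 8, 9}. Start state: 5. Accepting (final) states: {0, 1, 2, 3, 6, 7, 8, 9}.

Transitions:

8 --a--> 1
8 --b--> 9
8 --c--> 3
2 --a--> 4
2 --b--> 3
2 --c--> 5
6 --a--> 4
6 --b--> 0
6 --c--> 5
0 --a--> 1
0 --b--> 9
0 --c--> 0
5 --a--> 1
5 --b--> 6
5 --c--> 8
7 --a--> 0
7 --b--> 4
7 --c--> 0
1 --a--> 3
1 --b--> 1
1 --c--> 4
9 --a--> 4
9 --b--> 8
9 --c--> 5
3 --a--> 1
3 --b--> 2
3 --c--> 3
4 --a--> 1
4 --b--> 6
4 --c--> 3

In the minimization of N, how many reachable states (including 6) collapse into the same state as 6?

3

Reachable states from the start: {0,1,2,3,4,5,6,8,9}. Unreachable: {7} — drop them.
Start with accepting vs non-accepting: {0,1,2,3,6,8,9} | {4,5}.
Refine {0,1,2,3,6,8,9} on symbol a: members go to different blocks, giving {0,1,3,8} and {2,6,9}.
Split {0,1,3,8} by δ(·,b) → {0,3,8} and {1}.
No further refinement is possible. Final partition (4 blocks): {0,3,8} | {4,5} | {2,6,9} | {1}.
The equivalence class containing 6 is {2,6,9}, of size 3.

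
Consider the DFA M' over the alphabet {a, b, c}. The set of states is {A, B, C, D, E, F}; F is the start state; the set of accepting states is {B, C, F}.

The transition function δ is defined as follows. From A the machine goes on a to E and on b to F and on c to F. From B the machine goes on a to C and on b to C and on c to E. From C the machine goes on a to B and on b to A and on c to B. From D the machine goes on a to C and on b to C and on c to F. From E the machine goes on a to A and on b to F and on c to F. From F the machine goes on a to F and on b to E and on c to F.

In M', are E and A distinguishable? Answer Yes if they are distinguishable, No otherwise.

Reachable states from the start: {A,E,F}. Unreachable: {B,C,D} — drop them.
Initial partition by acceptance: {F} | {A,E}.
Stable partition: {F} | {A,E} — 2 equivalence classes.
E and A lie in the same block of the stable partition, so they are equivalent — no string distinguishes them.

No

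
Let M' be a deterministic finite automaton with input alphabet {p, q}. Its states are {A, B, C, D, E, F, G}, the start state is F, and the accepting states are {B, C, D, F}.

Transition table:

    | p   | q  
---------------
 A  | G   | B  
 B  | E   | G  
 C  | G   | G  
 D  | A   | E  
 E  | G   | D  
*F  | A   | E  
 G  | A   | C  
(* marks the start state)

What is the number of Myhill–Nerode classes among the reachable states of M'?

2

Initial partition by acceptance: {B,C,D,F} | {A,E,G}.
The partition is now stable with 2 blocks: {B,C,D,F} | {A,E,G}.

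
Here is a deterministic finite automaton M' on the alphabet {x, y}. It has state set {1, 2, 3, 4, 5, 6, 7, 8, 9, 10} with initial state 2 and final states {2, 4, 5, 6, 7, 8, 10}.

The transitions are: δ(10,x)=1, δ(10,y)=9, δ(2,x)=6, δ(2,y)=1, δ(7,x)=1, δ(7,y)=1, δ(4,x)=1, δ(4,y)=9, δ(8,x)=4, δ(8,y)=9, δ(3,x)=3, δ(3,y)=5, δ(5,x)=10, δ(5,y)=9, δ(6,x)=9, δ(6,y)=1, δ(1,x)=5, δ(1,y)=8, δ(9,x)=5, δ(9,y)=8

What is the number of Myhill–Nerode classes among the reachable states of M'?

3

First remove the unreachable states {3,7}; 8 states remain.
P0 = {2,4,5,6,8,10} | {1,9}.
Refine {2,4,5,6,8,10} on symbol x: members go to different blocks, giving {2,5,8} and {4,6,10}.
No further refinement is possible. Final partition (3 blocks): {2,5,8} | {1,9} | {4,6,10}.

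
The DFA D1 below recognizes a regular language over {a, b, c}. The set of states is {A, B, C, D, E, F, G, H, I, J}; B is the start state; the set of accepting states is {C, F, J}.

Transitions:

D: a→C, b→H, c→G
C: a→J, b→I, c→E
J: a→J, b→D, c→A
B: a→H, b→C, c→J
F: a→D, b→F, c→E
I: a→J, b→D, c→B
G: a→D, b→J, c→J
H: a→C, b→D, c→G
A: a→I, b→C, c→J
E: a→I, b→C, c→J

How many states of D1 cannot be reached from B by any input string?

1

BFS from B reaches {A, B, C, D, E, G, H, I, J}; the 1 state(s) F are never visited.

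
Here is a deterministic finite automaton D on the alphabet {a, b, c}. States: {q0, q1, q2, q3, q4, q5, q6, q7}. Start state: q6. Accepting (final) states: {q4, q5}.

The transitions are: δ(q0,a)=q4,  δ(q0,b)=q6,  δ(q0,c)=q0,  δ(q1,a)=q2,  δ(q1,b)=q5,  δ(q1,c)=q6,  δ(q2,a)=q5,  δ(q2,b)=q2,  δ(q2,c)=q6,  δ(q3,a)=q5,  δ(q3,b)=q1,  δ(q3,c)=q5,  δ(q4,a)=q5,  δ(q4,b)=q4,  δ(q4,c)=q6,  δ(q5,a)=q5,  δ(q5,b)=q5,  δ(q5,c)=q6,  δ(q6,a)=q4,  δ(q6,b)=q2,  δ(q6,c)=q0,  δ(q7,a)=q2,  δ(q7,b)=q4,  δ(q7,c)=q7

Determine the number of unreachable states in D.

Starting at q6 and following transitions, the reachable set is {q0, q2, q4, q5, q6}. That leaves q1, q3, q7 unreachable — 3 in total.

3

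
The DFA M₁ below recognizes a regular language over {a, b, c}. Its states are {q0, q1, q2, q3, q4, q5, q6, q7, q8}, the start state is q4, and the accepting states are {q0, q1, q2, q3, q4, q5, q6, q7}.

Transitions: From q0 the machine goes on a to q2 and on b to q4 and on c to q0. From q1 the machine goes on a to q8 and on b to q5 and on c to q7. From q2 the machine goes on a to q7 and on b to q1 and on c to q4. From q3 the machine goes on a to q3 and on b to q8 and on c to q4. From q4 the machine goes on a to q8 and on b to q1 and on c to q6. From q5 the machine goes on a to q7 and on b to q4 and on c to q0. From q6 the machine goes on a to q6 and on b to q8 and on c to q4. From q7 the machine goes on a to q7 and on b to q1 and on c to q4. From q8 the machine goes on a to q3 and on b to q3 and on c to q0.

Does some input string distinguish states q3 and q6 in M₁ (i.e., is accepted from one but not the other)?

P0 = {q0,q1,q2,q3,q4,q5,q6,q7} | {q8}.
Split {q0,q1,q2,q3,q4,q5,q6,q7} by δ(·,a) → {q0,q2,q3,q5,q6,q7} and {q1,q4}.
Refine {q0,q2,q3,q5,q6,q7} on symbol b: members go to different blocks, giving {q0,q2,q5,q7} and {q3,q6}.
On input c, block {q0,q2,q5,q7} splits into {q0,q5} and {q2,q7}.
Split {q1,q4} by δ(·,b) → {q1} and {q4}.
Stable partition: {q0,q5} | {q8} | {q1} | {q3,q6} | {q2,q7} | {q4} — 6 equivalence classes.
q3 and q6 lie in the same block of the stable partition, so they are equivalent — no string distinguishes them.

No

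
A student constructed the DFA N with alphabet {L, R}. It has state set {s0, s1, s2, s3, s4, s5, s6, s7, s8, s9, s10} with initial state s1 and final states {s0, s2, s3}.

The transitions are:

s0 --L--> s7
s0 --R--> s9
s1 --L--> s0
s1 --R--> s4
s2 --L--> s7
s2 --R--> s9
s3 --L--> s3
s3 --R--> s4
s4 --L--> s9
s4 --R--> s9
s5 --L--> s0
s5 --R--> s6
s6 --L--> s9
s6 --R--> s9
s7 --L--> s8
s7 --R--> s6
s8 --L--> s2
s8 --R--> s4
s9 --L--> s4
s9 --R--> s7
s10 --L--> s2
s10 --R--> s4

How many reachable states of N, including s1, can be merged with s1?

States {s3,s5,s10} cannot be reached from the start state, so discard them.
Initial partition by acceptance: {s0,s2} | {s1,s4,s6,s7,s8,s9}.
On input L, block {s1,s4,s6,s7,s8,s9} splits into {s4,s6,s7,s9} and {s1,s8}.
On input L, block {s4,s6,s7,s9} splits into {s4,s6,s9} and {s7}.
Refine {s4,s6,s9} on symbol R: members go to different blocks, giving {s4,s6} and {s9}.
No further refinement is possible. Final partition (5 blocks): {s0,s2} | {s4,s6} | {s1,s8} | {s7} | {s9}.
The equivalence class containing s1 is {s1,s8}, of size 2.

2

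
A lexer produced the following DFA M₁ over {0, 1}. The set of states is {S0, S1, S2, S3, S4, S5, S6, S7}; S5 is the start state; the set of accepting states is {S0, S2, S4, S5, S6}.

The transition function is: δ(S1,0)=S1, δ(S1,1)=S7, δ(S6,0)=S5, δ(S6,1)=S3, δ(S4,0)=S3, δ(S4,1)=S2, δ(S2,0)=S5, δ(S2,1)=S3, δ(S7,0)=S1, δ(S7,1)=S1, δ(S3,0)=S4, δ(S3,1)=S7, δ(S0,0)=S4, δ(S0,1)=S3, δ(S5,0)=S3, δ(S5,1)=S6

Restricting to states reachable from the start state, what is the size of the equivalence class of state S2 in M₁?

2

States {S0} cannot be reached from the start state, so discard them.
Initial partition by acceptance: {S2,S4,S5,S6} | {S1,S3,S7}.
Refine {S2,S4,S5,S6} on symbol 0: members go to different blocks, giving {S2,S6} and {S4,S5}.
On input 0, block {S1,S3,S7} splits into {S1,S7} and {S3}.
No further refinement is possible. Final partition (4 blocks): {S2,S6} | {S1,S7} | {S4,S5} | {S3}.
The equivalence class containing S2 is {S2,S6}, of size 2.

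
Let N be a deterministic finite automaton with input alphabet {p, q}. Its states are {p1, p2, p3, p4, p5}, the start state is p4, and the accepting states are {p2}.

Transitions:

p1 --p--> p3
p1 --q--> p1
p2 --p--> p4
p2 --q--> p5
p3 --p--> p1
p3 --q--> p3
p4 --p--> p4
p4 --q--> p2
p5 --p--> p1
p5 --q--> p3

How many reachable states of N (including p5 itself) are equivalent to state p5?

Every state is reachable, so we keep all 5.
P0 = {p2} | {p1,p3,p4,p5}.
Refine {p1,p3,p4,p5} on symbol q: members go to different blocks, giving {p1,p3,p5} and {p4}.
No further refinement is possible. Final partition (3 blocks): {p2} | {p1,p3,p5} | {p4}.
The equivalence class containing p5 is {p1,p3,p5}, of size 3.

3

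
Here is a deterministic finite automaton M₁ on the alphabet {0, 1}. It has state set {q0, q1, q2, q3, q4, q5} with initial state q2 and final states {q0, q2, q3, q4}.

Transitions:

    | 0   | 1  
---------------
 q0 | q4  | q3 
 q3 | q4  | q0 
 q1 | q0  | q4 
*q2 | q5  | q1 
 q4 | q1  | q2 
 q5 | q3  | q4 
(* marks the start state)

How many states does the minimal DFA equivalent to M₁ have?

All states are reachable from the start state.
Initial partition by acceptance: {q0,q2,q3,q4} | {q1,q5}.
On input 0, block {q0,q2,q3,q4} splits into {q0,q3} and {q2,q4}.
Refine {q2,q4} on symbol 1: members go to different blocks, giving {q2} and {q4}.
The partition is now stable with 4 blocks: {q0,q3} | {q1,q5} | {q2} | {q4}.

4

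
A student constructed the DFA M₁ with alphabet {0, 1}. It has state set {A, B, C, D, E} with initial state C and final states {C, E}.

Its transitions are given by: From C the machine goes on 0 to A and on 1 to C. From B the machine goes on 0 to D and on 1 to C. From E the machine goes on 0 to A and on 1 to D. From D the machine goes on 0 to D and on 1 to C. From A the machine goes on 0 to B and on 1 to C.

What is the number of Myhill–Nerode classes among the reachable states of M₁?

2

Reachable states from the start: {A,B,C,D}. Unreachable: {E} — drop them.
P0 = {C} | {A,B,D}.
Stable partition: {C} | {A,B,D} — 2 equivalence classes.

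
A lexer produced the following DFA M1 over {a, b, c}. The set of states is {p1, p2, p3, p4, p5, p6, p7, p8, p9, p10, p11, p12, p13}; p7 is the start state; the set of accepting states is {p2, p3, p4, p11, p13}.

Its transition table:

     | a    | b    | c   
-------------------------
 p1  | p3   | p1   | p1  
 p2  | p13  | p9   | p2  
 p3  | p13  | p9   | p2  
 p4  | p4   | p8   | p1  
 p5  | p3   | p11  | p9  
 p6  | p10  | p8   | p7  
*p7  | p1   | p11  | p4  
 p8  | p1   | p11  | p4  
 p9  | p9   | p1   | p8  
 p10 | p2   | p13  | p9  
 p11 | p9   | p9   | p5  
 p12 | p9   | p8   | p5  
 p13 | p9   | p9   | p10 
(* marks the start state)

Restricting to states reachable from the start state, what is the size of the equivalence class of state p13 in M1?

Reachable states from the start: {p1,p2,p3,p4,p5,p7,p8,p9,p10,p11,p13}. Unreachable: {p6,p12} — drop them.
Initial partition by acceptance: {p2,p3,p4,p11,p13} | {p1,p5,p7,p8,p9,p10}.
Split {p2,p3,p4,p11,p13} by δ(·,a) → {p2,p3,p4} and {p11,p13}.
On input a, block {p2,p3,p4} splits into {p2,p3} and {p4}.
Split {p1,p5,p7,p8,p9,p10} by δ(·,a) → {p1,p5,p10} and {p7,p8,p9}.
On input b, block {p1,p5,p10} splits into {p5,p10} and {p1}.
Split {p7,p8,p9} by δ(·,a) → {p7,p8} and {p9}.
The partition is now stable with 7 blocks: {p2,p3} | {p5,p10} | {p11,p13} | {p4} | {p7,p8} | {p1} | {p9}.
State p13 belongs to the block {p11,p13}, which has 2 states.

2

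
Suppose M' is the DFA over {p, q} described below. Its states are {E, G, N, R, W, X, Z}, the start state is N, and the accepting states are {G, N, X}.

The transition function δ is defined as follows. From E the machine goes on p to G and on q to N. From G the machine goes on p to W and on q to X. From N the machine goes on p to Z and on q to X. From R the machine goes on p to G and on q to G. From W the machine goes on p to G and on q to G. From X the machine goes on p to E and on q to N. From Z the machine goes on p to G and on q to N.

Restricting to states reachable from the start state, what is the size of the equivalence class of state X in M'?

First remove the unreachable states {R}; 6 states remain.
Initial partition by acceptance: {G,N,X} | {E,W,Z}.
No further refinement is possible. Final partition (2 blocks): {G,N,X} | {E,W,Z}.
The equivalence class containing X is {G,N,X}, of size 3.

3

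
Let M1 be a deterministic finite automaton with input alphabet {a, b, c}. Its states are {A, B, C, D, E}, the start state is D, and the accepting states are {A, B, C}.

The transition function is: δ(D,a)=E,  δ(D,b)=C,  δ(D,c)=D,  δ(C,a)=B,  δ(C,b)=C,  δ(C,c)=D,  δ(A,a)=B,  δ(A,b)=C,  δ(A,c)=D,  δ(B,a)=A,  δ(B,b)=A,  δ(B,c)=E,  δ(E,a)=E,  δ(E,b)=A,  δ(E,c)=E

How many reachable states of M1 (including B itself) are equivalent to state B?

Every state is reachable, so we keep all 5.
P0 = {A,B,C} | {D,E}.
The partition is now stable with 2 blocks: {A,B,C} | {D,E}.
The equivalence class containing B is {A,B,C}, of size 3.

3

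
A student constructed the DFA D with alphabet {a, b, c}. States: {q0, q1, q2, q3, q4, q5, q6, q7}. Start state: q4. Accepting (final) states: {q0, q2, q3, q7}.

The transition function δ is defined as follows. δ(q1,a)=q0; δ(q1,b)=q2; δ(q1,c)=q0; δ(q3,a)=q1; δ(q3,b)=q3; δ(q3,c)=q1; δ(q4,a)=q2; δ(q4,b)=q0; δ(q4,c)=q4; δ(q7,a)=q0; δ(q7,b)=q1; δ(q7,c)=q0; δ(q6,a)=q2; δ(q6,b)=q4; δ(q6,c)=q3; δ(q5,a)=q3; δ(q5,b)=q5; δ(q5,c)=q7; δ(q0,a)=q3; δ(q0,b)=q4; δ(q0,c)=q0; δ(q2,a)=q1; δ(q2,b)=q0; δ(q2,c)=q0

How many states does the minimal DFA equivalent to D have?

First remove the unreachable states {q5,q6,q7}; 5 states remain.
Start with accepting vs non-accepting: {q0,q2,q3} | {q1,q4}.
Refine {q0,q2,q3} on symbol a: members go to different blocks, giving {q2,q3} and {q0}.
On input b, block {q2,q3} splits into {q2} and {q3}.
On input a, block {q1,q4} splits into {q1} and {q4}.
Stable partition: {q2} | {q1} | {q0} | {q3} | {q4} — 5 equivalence classes.

5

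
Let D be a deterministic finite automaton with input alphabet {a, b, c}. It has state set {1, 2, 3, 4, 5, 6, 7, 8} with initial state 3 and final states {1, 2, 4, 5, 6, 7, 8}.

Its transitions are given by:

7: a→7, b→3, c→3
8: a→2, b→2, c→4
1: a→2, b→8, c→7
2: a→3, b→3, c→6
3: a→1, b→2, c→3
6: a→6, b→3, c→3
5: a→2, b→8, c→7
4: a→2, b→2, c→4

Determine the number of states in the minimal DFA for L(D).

Reachable states from the start: {1,2,3,4,6,7,8}. Unreachable: {5} — drop them.
Start with accepting vs non-accepting: {1,2,4,6,7,8} | {3}.
Refine {1,2,4,6,7,8} on symbol a: members go to different blocks, giving {1,4,6,7,8} and {2}.
Split {1,4,6,7,8} by δ(·,a) → {1,4,8} and {6,7}.
Refine {1,4,8} on symbol b: members go to different blocks, giving {4,8} and {1}.
The partition is now stable with 5 blocks: {4,8} | {3} | {2} | {6,7} | {1}.

5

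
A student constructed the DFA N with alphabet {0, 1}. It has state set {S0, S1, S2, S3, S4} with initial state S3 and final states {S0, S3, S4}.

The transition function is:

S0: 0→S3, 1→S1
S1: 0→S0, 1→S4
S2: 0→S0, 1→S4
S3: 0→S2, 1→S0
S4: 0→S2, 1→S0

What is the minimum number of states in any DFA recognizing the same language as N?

3

P0 = {S0,S3,S4} | {S1,S2}.
On input 0, block {S0,S3,S4} splits into {S3,S4} and {S0}.
The partition is now stable with 3 blocks: {S3,S4} | {S1,S2} | {S0}.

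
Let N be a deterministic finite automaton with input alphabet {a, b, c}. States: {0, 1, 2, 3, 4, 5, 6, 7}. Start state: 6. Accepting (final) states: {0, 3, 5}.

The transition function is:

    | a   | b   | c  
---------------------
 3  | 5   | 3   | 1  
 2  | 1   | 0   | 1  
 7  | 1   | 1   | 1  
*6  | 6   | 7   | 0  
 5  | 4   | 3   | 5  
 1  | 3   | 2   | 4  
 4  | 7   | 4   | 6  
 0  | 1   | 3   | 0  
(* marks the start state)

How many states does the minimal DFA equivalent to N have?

8

P0 = {0,3,5} | {1,2,4,6,7}.
Split {0,3,5} by δ(·,a) → {0,5} and {3}.
On input a, block {1,2,4,6,7} splits into {2,4,6,7} and {1}.
Refine {0,5} on symbol a: members go to different blocks, giving {0} and {5}.
Refine {2,4,6,7} on symbol a: members go to different blocks, giving {2,7} and {4,6}.
Split {2,7} by δ(·,b) → {2} and {7}.
Split {4,6} by δ(·,a) → {4} and {6}.
No further refinement is possible. Final partition (8 blocks): {0} | {2} | {3} | {1} | {5} | {4} | {7} | {6}.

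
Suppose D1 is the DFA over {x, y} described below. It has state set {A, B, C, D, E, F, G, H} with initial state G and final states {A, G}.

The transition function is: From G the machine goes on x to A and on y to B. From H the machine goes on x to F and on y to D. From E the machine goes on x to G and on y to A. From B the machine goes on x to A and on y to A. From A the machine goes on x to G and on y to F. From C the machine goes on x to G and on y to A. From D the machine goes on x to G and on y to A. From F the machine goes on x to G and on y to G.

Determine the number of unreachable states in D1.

4

BFS from G reaches {A, B, F, G}; the 4 state(s) C, D, E, H are never visited.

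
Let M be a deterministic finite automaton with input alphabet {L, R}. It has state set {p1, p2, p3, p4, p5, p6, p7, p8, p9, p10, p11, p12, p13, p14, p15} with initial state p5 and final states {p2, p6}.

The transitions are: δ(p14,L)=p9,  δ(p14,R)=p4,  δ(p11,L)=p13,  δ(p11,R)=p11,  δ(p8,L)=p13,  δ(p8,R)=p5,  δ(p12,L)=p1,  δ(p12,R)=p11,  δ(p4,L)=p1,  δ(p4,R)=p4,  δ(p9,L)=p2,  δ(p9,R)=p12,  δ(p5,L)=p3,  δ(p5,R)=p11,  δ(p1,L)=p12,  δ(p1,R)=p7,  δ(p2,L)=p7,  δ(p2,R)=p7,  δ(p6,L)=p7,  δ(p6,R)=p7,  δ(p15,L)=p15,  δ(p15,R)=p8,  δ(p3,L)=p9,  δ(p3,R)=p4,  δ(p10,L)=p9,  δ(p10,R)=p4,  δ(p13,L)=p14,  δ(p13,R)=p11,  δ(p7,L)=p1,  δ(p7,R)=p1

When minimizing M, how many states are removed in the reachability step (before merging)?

4

Starting at p5 and following transitions, the reachable set is {p1, p2, p3, p4, p5, p7, p9, p11, p12, p13, p14}. That leaves p6, p8, p10, p15 unreachable — 4 in total.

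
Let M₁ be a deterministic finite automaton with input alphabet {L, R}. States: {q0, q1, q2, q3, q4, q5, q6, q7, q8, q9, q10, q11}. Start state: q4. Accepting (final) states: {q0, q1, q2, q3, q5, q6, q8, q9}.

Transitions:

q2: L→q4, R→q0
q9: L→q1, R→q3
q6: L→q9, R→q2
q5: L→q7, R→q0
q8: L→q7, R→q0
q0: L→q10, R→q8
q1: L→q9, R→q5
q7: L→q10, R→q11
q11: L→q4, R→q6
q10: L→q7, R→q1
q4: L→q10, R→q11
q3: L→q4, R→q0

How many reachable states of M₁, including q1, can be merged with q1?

3

Initial partition by acceptance: {q0,q1,q2,q3,q5,q6,q8,q9} | {q4,q7,q10,q11}.
Refine {q0,q1,q2,q3,q5,q6,q8,q9} on symbol L: members go to different blocks, giving {q0,q2,q3,q5,q8} and {q1,q6,q9}.
On input R, block {q4,q7,q10,q11} splits into {q4,q7} and {q10,q11}.
Split {q0,q2,q3,q5,q8} by δ(·,L) → {q2,q3,q5,q8} and {q0}.
Stable partition: {q2,q3,q5,q8} | {q4,q7} | {q1,q6,q9} | {q10,q11} | {q0} — 5 equivalence classes.
The equivalence class containing q1 is {q1,q6,q9}, of size 3.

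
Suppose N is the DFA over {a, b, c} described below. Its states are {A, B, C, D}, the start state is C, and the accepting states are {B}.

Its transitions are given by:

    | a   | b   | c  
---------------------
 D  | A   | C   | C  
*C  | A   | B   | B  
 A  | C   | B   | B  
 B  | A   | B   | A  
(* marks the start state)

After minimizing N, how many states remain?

First remove the unreachable states {D}; 3 states remain.
Start with accepting vs non-accepting: {B} | {A,C}.
Stable partition: {B} | {A,C} — 2 equivalence classes.

2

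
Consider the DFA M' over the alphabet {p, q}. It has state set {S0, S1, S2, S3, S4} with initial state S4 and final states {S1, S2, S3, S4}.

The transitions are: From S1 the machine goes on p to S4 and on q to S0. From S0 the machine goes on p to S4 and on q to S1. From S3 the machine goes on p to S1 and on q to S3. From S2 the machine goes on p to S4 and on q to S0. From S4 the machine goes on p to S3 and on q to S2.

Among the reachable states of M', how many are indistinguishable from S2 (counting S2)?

Every state is reachable, so we keep all 5.
Initial partition by acceptance: {S1,S2,S3,S4} | {S0}.
Split {S1,S2,S3,S4} by δ(·,q) → {S1,S2} and {S3,S4}.
Refine {S3,S4} on symbol p: members go to different blocks, giving {S3} and {S4}.
Stable partition: {S1,S2} | {S0} | {S3} | {S4} — 4 equivalence classes.
The equivalence class containing S2 is {S1,S2}, of size 2.

2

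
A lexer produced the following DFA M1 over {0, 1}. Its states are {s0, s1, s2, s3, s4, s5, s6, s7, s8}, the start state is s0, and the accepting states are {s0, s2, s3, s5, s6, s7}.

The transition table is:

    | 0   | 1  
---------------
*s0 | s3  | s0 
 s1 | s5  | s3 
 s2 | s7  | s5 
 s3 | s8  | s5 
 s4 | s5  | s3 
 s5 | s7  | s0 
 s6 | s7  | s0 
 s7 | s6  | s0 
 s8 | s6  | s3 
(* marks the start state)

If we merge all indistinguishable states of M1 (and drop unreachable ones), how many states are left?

States {s1,s2,s4} cannot be reached from the start state, so discard them.
Start with accepting vs non-accepting: {s0,s3,s5,s6,s7} | {s8}.
Refine {s0,s3,s5,s6,s7} on symbol 0: members go to different blocks, giving {s0,s5,s6,s7} and {s3}.
Split {s0,s5,s6,s7} by δ(·,0) → {s5,s6,s7} and {s0}.
No further refinement is possible. Final partition (4 blocks): {s5,s6,s7} | {s8} | {s3} | {s0}.

4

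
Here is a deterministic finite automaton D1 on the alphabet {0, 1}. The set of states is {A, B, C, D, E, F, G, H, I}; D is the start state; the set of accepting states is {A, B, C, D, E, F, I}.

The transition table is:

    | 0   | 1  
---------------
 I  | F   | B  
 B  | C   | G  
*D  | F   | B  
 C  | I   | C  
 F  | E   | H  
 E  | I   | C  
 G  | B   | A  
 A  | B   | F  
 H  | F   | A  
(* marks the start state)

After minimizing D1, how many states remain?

All states are reachable from the start state.
P0 = {A,B,C,D,E,F,I} | {G,H}.
On input 1, block {A,B,C,D,E,F,I} splits into {A,C,D,E,I} and {B,F}.
On input 0, block {A,C,D,E,I} splits into {A,D,I} and {C,E}.
No further refinement is possible. Final partition (4 blocks): {A,D,I} | {G,H} | {B,F} | {C,E}.

4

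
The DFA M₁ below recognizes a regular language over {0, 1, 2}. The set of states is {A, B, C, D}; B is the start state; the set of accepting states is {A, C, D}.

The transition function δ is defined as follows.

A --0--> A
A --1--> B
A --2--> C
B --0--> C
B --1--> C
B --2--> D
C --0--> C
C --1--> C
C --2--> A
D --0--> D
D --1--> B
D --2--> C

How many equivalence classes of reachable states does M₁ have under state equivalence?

3

Every state is reachable, so we keep all 4.
P0 = {A,C,D} | {B}.
Refine {A,C,D} on symbol 1: members go to different blocks, giving {A,D} and {C}.
Stable partition: {A,D} | {B} | {C} — 3 equivalence classes.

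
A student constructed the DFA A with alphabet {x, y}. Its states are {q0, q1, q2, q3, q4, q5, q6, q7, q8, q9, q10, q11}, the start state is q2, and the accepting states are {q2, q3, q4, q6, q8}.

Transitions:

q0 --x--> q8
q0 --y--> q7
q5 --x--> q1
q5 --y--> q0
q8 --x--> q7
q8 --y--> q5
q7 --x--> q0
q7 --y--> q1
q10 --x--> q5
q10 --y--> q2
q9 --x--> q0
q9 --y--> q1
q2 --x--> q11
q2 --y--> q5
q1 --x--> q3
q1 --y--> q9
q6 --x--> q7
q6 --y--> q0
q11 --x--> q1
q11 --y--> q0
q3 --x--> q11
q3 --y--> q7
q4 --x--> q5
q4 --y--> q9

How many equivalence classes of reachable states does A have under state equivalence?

3

Reachable states from the start: {q0,q1,q2,q3,q5,q7,q8,q9,q11}. Unreachable: {q4,q6,q10} — drop them.
Start with accepting vs non-accepting: {q2,q3,q8} | {q0,q1,q5,q7,q9,q11}.
Refine {q0,q1,q5,q7,q9,q11} on symbol x: members go to different blocks, giving {q5,q7,q9,q11} and {q0,q1}.
The partition is now stable with 3 blocks: {q2,q3,q8} | {q5,q7,q9,q11} | {q0,q1}.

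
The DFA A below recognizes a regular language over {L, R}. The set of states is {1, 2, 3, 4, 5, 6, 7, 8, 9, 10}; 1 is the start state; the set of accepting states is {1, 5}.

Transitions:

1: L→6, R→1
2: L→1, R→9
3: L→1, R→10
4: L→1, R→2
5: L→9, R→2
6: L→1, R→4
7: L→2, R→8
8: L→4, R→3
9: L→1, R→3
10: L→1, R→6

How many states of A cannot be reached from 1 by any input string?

3

Starting at 1 and following transitions, the reachable set is {1, 2, 3, 4, 6, 9, 10}. That leaves 5, 7, 8 unreachable — 3 in total.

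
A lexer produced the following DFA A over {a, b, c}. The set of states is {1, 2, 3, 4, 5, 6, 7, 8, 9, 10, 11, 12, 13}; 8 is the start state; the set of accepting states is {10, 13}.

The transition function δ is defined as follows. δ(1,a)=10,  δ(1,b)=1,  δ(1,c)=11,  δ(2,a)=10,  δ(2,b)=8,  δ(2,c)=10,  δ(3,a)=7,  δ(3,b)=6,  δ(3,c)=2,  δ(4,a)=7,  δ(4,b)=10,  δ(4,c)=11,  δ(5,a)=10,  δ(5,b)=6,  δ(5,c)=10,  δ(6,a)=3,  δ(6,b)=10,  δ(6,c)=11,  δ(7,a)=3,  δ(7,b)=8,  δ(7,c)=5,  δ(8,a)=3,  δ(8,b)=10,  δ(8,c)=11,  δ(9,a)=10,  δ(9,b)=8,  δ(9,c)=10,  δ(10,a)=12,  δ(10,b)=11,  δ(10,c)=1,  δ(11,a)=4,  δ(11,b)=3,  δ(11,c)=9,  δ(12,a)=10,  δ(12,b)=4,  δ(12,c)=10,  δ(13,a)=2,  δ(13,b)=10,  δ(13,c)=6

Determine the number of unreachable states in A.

1

BFS from 8 reaches {1, 2, 3, 4, 5, 6, 7, 8, 9, 10, 11, 12}; the 1 state(s) 13 are never visited.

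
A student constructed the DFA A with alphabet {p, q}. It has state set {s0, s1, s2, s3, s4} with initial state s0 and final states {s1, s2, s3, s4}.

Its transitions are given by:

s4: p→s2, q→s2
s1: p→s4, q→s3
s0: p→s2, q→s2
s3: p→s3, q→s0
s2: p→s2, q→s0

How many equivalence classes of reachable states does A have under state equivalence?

2

First remove the unreachable states {s1,s3,s4}; 2 states remain.
Initial partition by acceptance: {s2} | {s0}.
Stable partition: {s2} | {s0} — 2 equivalence classes.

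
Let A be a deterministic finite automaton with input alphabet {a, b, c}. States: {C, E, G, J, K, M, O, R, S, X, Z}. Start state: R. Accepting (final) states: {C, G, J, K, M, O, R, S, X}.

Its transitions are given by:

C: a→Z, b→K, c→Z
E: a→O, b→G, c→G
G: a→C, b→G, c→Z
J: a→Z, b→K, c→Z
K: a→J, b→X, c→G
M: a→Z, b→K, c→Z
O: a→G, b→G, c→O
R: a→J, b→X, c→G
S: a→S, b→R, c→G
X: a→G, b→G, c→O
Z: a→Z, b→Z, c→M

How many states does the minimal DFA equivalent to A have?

First remove the unreachable states {E,S}; 9 states remain.
P0 = {C,G,J,K,M,O,R,X} | {Z}.
On input a, block {C,G,J,K,M,O,R,X} splits into {G,K,O,R,X} and {C,J,M}.
On input a, block {G,K,O,R,X} splits into {G,K,R} and {O,X}.
Split {G,K,R} by δ(·,b) → {K,R} and {G}.
The partition is now stable with 5 blocks: {K,R} | {Z} | {C,J,M} | {O,X} | {G}.

5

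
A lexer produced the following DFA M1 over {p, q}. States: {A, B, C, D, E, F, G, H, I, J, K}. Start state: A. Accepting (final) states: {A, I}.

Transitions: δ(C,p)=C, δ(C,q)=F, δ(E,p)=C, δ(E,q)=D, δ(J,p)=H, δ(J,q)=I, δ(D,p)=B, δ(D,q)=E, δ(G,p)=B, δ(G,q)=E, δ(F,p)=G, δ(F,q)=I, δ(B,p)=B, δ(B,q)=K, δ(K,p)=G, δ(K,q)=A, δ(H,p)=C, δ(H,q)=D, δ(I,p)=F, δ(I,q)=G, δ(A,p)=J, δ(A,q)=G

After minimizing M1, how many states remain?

4

Every state is reachable, so we keep all 11.
P0 = {A,I} | {B,C,D,E,F,G,H,J,K}.
Split {B,C,D,E,F,G,H,J,K} by δ(·,q) → {B,C,D,E,G,H} and {F,J,K}.
Split {B,C,D,E,G,H} by δ(·,q) → {D,E,G,H} and {B,C}.
The partition is now stable with 4 blocks: {A,I} | {D,E,G,H} | {F,J,K} | {B,C}.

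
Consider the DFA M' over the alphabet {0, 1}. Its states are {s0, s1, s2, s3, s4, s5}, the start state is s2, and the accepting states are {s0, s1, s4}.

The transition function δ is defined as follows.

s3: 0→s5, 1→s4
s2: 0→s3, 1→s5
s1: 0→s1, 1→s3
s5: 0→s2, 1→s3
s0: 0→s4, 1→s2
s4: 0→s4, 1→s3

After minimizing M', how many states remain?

Reachable states from the start: {s2,s3,s4,s5}. Unreachable: {s0,s1} — drop them.
Start with accepting vs non-accepting: {s4} | {s2,s3,s5}.
Split {s2,s3,s5} by δ(·,1) → {s2,s5} and {s3}.
Split {s2,s5} by δ(·,0) → {s2} and {s5}.
The partition is now stable with 4 blocks: {s4} | {s2} | {s3} | {s5}.

4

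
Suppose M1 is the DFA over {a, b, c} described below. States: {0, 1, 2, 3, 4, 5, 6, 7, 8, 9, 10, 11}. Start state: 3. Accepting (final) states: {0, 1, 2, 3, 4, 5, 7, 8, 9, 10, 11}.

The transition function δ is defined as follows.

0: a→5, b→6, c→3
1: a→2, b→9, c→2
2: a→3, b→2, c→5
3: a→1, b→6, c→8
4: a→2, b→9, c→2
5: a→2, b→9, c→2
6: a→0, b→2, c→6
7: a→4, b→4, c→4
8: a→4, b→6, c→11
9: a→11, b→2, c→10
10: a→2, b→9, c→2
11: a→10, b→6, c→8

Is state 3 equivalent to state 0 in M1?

First remove the unreachable states {7}; 11 states remain.
Start with accepting vs non-accepting: {0,1,2,3,4,5,8,9,10,11} | {6}.
Split {0,1,2,3,4,5,8,9,10,11} by δ(·,b) → {1,2,4,5,9,10} and {0,3,8,11}.
Split {1,2,4,5,9,10} by δ(·,a) → {1,4,5,10} and {2,9}.
No further refinement is possible. Final partition (4 blocks): {1,4,5,10} | {6} | {0,3,8,11} | {2,9}.
3 and 0 lie in the same block of the stable partition, so they are equivalent — no string distinguishes them.

Yes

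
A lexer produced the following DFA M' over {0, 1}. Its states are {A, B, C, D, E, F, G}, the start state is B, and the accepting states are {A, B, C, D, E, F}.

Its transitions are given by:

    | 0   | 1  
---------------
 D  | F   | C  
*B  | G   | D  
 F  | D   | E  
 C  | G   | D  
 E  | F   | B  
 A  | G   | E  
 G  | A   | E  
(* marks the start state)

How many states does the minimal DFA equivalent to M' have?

4

All states are reachable from the start state.
P0 = {A,B,C,D,E,F} | {G}.
Refine {A,B,C,D,E,F} on symbol 0: members go to different blocks, giving {A,B,C} and {D,E,F}.
On input 1, block {D,E,F} splits into {D,E} and {F}.
The partition is now stable with 4 blocks: {A,B,C} | {G} | {D,E} | {F}.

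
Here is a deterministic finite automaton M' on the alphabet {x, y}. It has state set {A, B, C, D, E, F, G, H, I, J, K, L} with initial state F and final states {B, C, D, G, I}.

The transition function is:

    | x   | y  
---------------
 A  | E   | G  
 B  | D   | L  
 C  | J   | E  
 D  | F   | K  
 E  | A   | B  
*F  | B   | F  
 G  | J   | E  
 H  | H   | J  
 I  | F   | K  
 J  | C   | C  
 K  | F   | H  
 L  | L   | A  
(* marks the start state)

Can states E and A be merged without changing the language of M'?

No

States {I} cannot be reached from the start state, so discard them.
Start with accepting vs non-accepting: {B,C,D,G} | {A,E,F,H,J,K,L}.
On input x, block {B,C,D,G} splits into {C,D,G} and {B}.
Split {A,E,F,H,J,K,L} by δ(·,x) → {A,E,H,K,L} and {F} and {J}.
Split {C,D,G} by δ(·,x) → {C,G} and {D}.
Split {A,E,H,K,L} by δ(·,x) → {A,E,H,L} and {K}.
On input y, block {A,E,H,L} splits into {A} and {E} and {H} and {L}.
Stable partition: {C,G} | {A} | {B} | {F} | {J} | {D} | {K} | {E} | {H} | {L} — 10 equivalence classes.
E and A end up in different blocks, so they are distinguishable. For instance, the string 'yx' is accepted from only E.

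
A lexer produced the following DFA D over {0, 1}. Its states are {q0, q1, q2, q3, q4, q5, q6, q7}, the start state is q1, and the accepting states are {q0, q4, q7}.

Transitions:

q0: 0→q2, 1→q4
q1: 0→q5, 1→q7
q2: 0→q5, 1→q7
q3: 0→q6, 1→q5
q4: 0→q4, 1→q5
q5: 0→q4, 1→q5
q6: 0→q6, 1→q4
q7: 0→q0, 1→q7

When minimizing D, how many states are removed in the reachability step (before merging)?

BFS from q1 reaches {q0, q1, q2, q4, q5, q7}; the 2 state(s) q3, q6 are never visited.

2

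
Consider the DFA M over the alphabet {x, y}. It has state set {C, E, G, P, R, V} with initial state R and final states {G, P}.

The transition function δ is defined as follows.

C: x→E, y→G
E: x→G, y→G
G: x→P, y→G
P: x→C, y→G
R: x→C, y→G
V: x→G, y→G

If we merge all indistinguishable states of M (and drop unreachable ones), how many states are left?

5

Reachable states from the start: {C,E,G,P,R}. Unreachable: {V} — drop them.
Start with accepting vs non-accepting: {G,P} | {C,E,R}.
Refine {G,P} on symbol x: members go to different blocks, giving {P} and {G}.
On input x, block {C,E,R} splits into {C,R} and {E}.
On input x, block {C,R} splits into {C} and {R}.
The partition is now stable with 5 blocks: {P} | {C} | {G} | {E} | {R}.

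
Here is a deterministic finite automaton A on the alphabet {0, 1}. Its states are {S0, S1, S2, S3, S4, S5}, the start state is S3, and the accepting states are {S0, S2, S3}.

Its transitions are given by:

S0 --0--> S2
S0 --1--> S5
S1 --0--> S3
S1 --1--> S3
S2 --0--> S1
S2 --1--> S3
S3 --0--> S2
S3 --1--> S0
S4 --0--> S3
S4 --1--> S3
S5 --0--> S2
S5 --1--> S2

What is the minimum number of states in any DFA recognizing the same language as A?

5

First remove the unreachable states {S4}; 5 states remain.
Start with accepting vs non-accepting: {S0,S2,S3} | {S1,S5}.
On input 0, block {S0,S2,S3} splits into {S0,S3} and {S2}.
On input 1, block {S0,S3} splits into {S0} and {S3}.
Split {S1,S5} by δ(·,0) → {S1} and {S5}.
No further refinement is possible. Final partition (5 blocks): {S0} | {S1} | {S2} | {S3} | {S5}.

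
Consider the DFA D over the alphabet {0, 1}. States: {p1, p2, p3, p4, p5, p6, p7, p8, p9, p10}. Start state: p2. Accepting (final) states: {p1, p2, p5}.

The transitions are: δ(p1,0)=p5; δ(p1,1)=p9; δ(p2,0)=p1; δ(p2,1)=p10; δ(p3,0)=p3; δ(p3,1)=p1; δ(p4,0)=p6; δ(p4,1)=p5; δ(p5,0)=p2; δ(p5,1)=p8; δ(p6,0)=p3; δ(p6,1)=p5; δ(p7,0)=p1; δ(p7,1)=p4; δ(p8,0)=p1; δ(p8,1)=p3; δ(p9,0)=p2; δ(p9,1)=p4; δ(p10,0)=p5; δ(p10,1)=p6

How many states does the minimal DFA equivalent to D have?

Reachable states from the start: {p1,p2,p3,p4,p5,p6,p8,p9,p10}. Unreachable: {p7} — drop them.
P0 = {p1,p2,p5} | {p3,p4,p6,p8,p9,p10}.
On input 0, block {p3,p4,p6,p8,p9,p10} splits into {p3,p4,p6} and {p8,p9,p10}.
Stable partition: {p1,p2,p5} | {p3,p4,p6} | {p8,p9,p10} — 3 equivalence classes.

3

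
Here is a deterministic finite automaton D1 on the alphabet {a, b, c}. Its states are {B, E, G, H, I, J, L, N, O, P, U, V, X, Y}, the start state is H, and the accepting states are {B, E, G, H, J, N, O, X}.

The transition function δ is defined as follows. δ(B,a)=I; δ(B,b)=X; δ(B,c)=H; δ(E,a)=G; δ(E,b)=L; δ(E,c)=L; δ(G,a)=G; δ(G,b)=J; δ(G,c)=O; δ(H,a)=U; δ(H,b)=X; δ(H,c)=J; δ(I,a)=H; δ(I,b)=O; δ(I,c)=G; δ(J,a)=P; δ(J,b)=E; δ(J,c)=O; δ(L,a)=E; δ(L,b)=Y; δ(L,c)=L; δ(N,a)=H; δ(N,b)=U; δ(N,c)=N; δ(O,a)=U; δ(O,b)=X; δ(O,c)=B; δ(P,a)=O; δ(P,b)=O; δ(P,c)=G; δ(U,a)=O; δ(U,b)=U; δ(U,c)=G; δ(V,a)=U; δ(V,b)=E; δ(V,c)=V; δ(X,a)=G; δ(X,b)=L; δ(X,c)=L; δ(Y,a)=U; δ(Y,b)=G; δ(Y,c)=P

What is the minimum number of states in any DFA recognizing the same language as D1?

Reachable states from the start: {B,E,G,H,I,J,L,O,P,U,X,Y}. Unreachable: {N,V} — drop them.
Initial partition by acceptance: {B,E,G,H,J,O,X} | {I,L,P,U,Y}.
Refine {B,E,G,H,J,O,X} on symbol a: members go to different blocks, giving {B,H,J,O} and {E,G,X}.
On input a, block {I,L,P,U,Y} splits into {I,P,U} and {Y} and {L}.
On input b, block {I,P,U} splits into {I,P} and {U}.
Split {B,H,J,O} by δ(·,a) → {H,O} and {B,J}.
Refine {E,G,X} on symbol b: members go to different blocks, giving {E,X} and {G}.
No further refinement is possible. Final partition (8 blocks): {H,O} | {I,P} | {E,X} | {Y} | {L} | {U} | {B,J} | {G}.

8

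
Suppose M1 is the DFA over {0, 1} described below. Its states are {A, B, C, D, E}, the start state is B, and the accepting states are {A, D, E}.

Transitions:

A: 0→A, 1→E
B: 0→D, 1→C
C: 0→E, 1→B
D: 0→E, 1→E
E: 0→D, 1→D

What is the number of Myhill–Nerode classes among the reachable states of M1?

2

First remove the unreachable states {A}; 4 states remain.
P0 = {D,E} | {B,C}.
No further refinement is possible. Final partition (2 blocks): {D,E} | {B,C}.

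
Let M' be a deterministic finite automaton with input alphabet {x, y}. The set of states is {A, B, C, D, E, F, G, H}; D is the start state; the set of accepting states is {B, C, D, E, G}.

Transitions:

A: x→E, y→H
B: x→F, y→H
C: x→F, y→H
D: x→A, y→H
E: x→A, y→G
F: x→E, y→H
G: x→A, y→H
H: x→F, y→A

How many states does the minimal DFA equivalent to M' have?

States {B,C} cannot be reached from the start state, so discard them.
Start with accepting vs non-accepting: {D,E,G} | {A,F,H}.
Refine {D,E,G} on symbol y: members go to different blocks, giving {D,G} and {E}.
On input x, block {A,F,H} splits into {A,F} and {H}.
The partition is now stable with 4 blocks: {D,G} | {A,F} | {E} | {H}.

4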